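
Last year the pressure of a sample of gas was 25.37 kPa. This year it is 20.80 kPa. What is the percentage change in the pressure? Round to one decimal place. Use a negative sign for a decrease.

-18.0%

Change: 20.80 − 25.37 = -4.57.
Relative to the original: -4.57 ÷ 25.37 ≈ -18.0%.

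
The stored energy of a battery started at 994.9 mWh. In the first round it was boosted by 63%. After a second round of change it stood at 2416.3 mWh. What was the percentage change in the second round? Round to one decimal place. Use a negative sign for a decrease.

After the first round: 994.9 × 1.63 = 1621.687.
Second-round multiplier: 2416.3 ÷ 1621.687 ≈ 1.48999.
That is a change of 49.0%.

49.0%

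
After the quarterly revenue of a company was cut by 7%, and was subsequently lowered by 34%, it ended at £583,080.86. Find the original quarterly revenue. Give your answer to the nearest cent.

£949,952.53

The overall multiplier applied was 0.93 × 0.66 = 0.6138.
So the original quarterly revenue was £583,080.86 ÷ 0.6138 ≈ £949,952.53.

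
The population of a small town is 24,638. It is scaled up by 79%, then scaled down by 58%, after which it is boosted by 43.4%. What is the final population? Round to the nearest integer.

Each change multiplies by a factor: 1.79 × 0.42 × 1.434 = 1.0780812.
24,638 × 1.0780812 = 26561.7646056 ≈ 26,562.

26,562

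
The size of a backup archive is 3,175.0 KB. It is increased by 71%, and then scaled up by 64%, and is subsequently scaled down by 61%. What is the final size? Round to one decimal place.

71% increase: 3,175.0 × 1.71 = 5429.25.
After the 64% increase: 5429.25 × 1.64 = 8903.97.
61% decrease: 8903.97 × 0.39 = 3472.5483 ≈ 3,472.5.

3,472.5 KB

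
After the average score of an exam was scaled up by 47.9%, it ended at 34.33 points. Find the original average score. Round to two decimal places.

The overall multiplier applied was 1.479.
So the original average score was 34.33 ÷ 1.479 ≈ 23.21 points.

23.21 points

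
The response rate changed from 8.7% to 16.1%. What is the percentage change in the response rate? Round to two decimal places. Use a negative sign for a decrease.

The change is 16.1 − 8.7 = 7.4 percentage points.
Relative to the original 8.7%, that is 7.4 ÷ 8.7 ≈ 85.06%.

85.06%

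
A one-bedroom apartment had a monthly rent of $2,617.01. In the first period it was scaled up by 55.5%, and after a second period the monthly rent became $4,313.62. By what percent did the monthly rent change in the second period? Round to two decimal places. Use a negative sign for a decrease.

After the first period: $2,617.01 × 1.555 = $4069.45055.
Second-period multiplier: $4,313.62 ÷ $4069.45055 ≈ 1.060001.
That is a change of 6.00%.

6.00%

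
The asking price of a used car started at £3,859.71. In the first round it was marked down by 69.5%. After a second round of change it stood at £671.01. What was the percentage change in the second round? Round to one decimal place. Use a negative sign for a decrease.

After the first round: £3,859.71 × 0.305 = £1177.21155.
Second-round multiplier: £671.01 ÷ £1177.21155 ≈ 0.57.
That is a change of -43.0%.

-43.0%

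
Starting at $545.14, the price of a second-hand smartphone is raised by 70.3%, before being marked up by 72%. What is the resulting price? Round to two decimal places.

$1596.80

70.3% increase: $545.14 × 1.703 = $928.37342.
Apply the 72% increase: $928.37342 × 1.72 = $1596.8022824 ≈ $1596.80.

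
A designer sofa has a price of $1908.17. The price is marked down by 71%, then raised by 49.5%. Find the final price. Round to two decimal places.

Apply the 71% decrease: $1908.17 × 0.29 = $553.3693.
49.5% increase: $553.3693 × 1.495 = $827.2871035 ≈ $827.29.

$827.29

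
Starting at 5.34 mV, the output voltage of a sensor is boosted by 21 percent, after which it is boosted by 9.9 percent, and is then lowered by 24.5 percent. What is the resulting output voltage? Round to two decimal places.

Each change multiplies by a factor: 1.21 × 1.099 × 0.755 = 1.00399145.
5.34 × 1.00399145 = 5.361314343 ≈ 5.36.

5.36 mV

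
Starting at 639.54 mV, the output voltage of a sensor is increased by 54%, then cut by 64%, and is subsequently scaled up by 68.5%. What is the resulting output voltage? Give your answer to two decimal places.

597.44 mV

Each change multiplies by a factor: 1.54 × 0.36 × 1.685 = 0.934164.
639.54 × 0.934164 = 597.43524456 ≈ 597.44.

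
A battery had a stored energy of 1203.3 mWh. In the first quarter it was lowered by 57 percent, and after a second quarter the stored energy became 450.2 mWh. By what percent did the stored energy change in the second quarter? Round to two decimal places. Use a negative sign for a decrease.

After the first quarter: 1203.3 × 0.43 = 517.419.
Second-quarter multiplier: 450.2 ÷ 517.419 ≈ 0.870088.
That is a change of -12.99%.

-12.99%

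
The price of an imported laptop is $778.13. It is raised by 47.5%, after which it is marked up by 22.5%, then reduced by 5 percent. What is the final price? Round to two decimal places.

$1335.68

47.5% increase: $778.13 × 1.475 = $1147.74175.
Apply the 22.5% increase: $1147.74175 × 1.225 = $1405.98364375.
5% decrease: $1405.98364375 × 0.95 = $1335.6844615625 ≈ $1335.68.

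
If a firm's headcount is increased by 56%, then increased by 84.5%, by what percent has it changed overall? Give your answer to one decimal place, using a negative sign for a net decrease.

187.8%

A 56% increase multiplies by 1.56.
Then an 84.5% increase: 1.56 × 1.845 = 2.8782.
Overall factor 2.8782, i.e. 187.8%.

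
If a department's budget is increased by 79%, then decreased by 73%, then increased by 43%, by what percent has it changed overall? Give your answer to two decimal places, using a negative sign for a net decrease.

-30.89%

A 79% increase multiplies by 1.79.
Then a 73% decrease: 1.79 × 0.27 = 0.4833.
Then a 43% increase: 0.4833 × 1.43 = 0.691119.
Overall factor 0.691119, i.e. -30.89%.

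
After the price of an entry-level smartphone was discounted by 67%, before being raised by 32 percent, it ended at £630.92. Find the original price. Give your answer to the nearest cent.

£1448.39

The overall multiplier applied was 0.33 × 1.32 = 0.4356.
So the original price was £630.92 ÷ 0.4356 ≈ £1448.39.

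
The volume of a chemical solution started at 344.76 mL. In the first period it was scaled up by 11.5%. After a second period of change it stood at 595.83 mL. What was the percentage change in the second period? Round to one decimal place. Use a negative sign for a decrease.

55.0%

After the first period: 344.76 × 1.115 = 384.4074.
Second-period multiplier: 595.83 ÷ 384.4074 ≈ 1.55.
That is a change of 55.0%.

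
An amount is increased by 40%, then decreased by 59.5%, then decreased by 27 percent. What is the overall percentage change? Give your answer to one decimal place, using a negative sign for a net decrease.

-58.6%

The combined multiplier is 1.4 × 0.405 × 0.73 = 0.41391.
That corresponds to a decrease of 58.6%.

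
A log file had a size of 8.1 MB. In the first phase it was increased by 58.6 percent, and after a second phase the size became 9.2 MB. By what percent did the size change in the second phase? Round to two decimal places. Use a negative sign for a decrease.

-28.39%

After the first phase: 8.1 × 1.586 = 12.8466.
Second-phase multiplier: 9.2 ÷ 12.8466 ≈ 0.716143.
That is a change of -28.39%.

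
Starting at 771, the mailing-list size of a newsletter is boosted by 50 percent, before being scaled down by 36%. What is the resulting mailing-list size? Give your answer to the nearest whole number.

740

Each change multiplies by a factor: 1.5 × 0.64 = 0.96.
771 × 0.96 = 740.16 ≈ 740.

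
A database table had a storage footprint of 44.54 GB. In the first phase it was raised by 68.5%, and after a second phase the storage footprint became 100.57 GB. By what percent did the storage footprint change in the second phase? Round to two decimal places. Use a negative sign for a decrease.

After the first phase: 44.54 × 1.685 = 75.0499.
Second-phase multiplier: 100.57 ÷ 75.0499 ≈ 1.340042.
That is a change of 34.00%.

34.00%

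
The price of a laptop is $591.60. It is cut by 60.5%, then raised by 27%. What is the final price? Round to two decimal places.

After the 60.5% decrease: $591.60 × 0.395 = $233.682.
Apply the 27% increase: $233.682 × 1.27 = $296.77614 ≈ $296.78.

$296.78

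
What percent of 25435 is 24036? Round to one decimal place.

94.5%

24036 ÷ 25435 ≈ 94.5%.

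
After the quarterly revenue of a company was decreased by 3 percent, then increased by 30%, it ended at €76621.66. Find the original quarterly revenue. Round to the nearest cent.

€60762.62

Undoing the 30% increase: €76621.66 ÷ 1.3 ≈ €58939.738462.
Undoing the 3% decrease: €58939.738462 ÷ 0.97 ≈ €60762.62.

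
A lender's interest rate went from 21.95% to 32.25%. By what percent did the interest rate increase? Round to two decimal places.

The change is 32.25 − 21.95 = 10.30 percentage points.
Relative to the original 21.95%, that is 10.30 ÷ 21.95 ≈ 46.92%.
So the interest rate rose by 46.92%.

46.92%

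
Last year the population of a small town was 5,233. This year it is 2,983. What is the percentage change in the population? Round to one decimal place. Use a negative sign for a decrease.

-43.0%

Change: 2,983 − 5,233 = -2,250.
Relative to the original: -2,250 ÷ 5,233 ≈ -43.0%.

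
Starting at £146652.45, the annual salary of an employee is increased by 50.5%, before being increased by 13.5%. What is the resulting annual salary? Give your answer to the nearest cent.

50.5% increase: £146652.45 × 1.505 = £220711.93725.
Apply the 13.5% increase: £220711.93725 × 1.135 = £250508.04877875 ≈ £250508.05.

£250508.05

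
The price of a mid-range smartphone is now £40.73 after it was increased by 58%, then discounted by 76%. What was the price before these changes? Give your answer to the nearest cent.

The overall multiplier applied was 1.58 × 0.24 = 0.3792.
So the original price was £40.73 ÷ 0.3792 ≈ £107.41.

£107.41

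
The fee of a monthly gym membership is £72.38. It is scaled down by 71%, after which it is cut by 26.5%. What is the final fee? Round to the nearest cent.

71% decrease: £72.38 × 0.29 = £20.9902.
Apply the 26.5% decrease: £20.9902 × 0.735 = £15.427797 ≈ £15.43.

£15.43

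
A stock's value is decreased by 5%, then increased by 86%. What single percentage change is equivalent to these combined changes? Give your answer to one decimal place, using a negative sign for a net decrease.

76.7%

A 5% decrease multiplies by 0.95.
Then an 86% increase: 0.95 × 1.86 = 1.767.
Overall factor 1.767, i.e. 76.7%.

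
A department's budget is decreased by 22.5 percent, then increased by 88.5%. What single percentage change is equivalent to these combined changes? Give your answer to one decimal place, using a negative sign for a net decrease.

46.1%

The combined multiplier is 0.775 × 1.885 = 1.460875.
That corresponds to an increase of 46.1%.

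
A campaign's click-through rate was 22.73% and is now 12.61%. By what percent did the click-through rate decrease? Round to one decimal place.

44.5%

The change is 12.61 − 22.73 = -10.12 percentage points.
Relative to the original 22.73%, that is -10.12 ÷ 22.73 ≈ -44.5%.
So the click-through rate fell by 44.5%.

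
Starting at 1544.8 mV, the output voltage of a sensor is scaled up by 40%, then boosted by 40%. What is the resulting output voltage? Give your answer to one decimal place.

3027.8 mV

After the 40% increase: 1544.8 × 1.4 = 2162.72.
40% increase: 2162.72 × 1.4 = 3027.808 ≈ 3027.8.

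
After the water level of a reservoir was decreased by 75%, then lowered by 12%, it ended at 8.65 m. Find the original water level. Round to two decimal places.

39.32 m

Undoing the 12% decrease: 8.65 ÷ 0.88 ≈ 9.829545.
Undoing the 75% decrease: 9.829545 ÷ 0.25 ≈ 39.32 m.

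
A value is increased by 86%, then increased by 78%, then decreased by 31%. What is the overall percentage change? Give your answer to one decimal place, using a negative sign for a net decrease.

128.4%

The combined multiplier is 1.86 × 1.78 × 0.69 = 2.284452.
That corresponds to an increase of 128.4%.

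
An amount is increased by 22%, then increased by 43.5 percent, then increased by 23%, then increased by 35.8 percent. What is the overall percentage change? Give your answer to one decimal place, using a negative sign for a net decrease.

A 22% increase multiplies by 1.22.
Then a 43.5% increase: 1.22 × 1.435 = 1.7507.
Then a 23% increase: 1.7507 × 1.23 = 2.153361.
Then a 35.8% increase: 2.153361 × 1.358 = 2.924264238.
Overall factor 2.924264238, i.e. 192.4%.

192.4%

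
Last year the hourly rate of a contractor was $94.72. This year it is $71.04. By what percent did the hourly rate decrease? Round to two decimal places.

Change: $71.04 − $94.72 = -$23.68.
Relative to the original: -$23.68 ÷ $94.72 = -25.00%.
So the hourly rate decreased by 25.00%.

25.00%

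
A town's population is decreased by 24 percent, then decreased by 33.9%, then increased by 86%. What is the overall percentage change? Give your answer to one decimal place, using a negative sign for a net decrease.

-6.6%

A 24% decrease multiplies by 0.76.
Then a 33.9% decrease: 0.76 × 0.661 = 0.50236.
Then an 86% increase: 0.50236 × 1.86 = 0.9343896.
Overall factor 0.9343896, i.e. -6.6%.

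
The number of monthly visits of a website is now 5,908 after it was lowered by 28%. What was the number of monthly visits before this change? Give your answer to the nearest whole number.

The overall multiplier applied was 0.72.
So the original number of monthly visits was 5,908 ÷ 0.72 ≈ 8,206.

8,206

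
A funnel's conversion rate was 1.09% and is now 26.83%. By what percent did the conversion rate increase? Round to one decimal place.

2361.5%

The change is 26.83 − 1.09 = 25.74 percentage points.
Relative to the original 1.09%, that is 25.74 ÷ 1.09 ≈ 2361.5%.
So the conversion rate rose by 2361.5%.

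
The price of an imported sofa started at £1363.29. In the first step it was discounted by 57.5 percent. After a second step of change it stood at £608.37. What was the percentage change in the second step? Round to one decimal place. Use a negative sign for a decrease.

5.0%

After the first step: £1363.29 × 0.425 = £579.39825.
Second-step multiplier: £608.37 ÷ £579.39825 ≈ 1.05.
That is a change of 5.0%.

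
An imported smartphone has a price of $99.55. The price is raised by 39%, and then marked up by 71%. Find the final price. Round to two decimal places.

$236.62

Each change multiplies by a factor: 1.39 × 1.71 = 2.3769.
$99.55 × 2.3769 = $236.620395 ≈ $236.62.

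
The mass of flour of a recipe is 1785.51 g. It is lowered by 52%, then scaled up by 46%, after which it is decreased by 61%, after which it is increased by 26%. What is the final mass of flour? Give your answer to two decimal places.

614.88 g

52% decrease: 1785.51 × 0.48 = 857.0448.
46% increase: 857.0448 × 1.46 = 1251.285408.
After the 61% decrease: 1251.285408 × 0.39 = 488.00130912.
After the 26% increase: 488.00130912 × 1.26 = 614.8816494912 ≈ 614.88.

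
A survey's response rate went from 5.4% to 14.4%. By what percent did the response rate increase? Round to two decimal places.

166.67%

The change is 14.4 − 5.4 = 9.0 percentage points.
Relative to the original 5.4%, that is 9.0 ÷ 5.4 ≈ 166.67%.
So the response rate rose by 166.67%.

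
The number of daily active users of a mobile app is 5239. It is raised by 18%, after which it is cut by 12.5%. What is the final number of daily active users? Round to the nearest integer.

5409

18% increase: 5239 × 1.18 = 6182.02.
After the 12.5% decrease: 6182.02 × 0.875 = 5409.2675 ≈ 5409.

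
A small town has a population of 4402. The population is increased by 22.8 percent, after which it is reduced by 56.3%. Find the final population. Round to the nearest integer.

Each change multiplies by a factor: 1.228 × 0.437 = 0.536636.
4402 × 0.536636 = 2362.271672 ≈ 2362.

2362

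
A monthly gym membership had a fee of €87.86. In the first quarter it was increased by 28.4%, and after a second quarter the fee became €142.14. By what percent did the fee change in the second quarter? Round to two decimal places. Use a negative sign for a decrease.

26.00%

After the first quarter: €87.86 × 1.284 = €112.81224.
Second-quarter multiplier: €142.14 ÷ €112.81224 ≈ 1.25997.
That is a change of 26.00%.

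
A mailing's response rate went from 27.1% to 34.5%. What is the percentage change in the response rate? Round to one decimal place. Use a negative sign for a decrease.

The change is 34.5 − 27.1 = 7.4 percentage points.
Relative to the original 27.1%, that is 7.4 ÷ 27.1 ≈ 27.3%.

27.3%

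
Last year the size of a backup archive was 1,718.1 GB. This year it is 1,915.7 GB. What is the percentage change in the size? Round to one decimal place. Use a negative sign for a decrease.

11.5%

Change: 1,915.7 − 1,718.1 = 197.6.
Relative to the original: 197.6 ÷ 1,718.1 ≈ 11.5%.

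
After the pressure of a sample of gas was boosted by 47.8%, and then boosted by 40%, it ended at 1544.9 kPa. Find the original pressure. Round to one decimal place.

Undoing the 40% increase: 1544.9 ÷ 1.4 = 1103.5.
Undoing the 47.8% increase: 1103.5 ÷ 1.478 ≈ 746.6 kPa.

746.6 kPa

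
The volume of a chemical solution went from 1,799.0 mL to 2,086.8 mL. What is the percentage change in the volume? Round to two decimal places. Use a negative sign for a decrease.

16.00%

Change: 2,086.8 − 1,799.0 = 287.8.
Relative to the original: 287.8 ÷ 1,799.0 ≈ 16.00%.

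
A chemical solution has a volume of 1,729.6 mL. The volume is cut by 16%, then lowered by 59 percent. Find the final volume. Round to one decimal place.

595.7 mL

16% decrease: 1,729.6 × 0.84 = 1452.864.
59% decrease: 1452.864 × 0.41 = 595.67424 ≈ 595.7.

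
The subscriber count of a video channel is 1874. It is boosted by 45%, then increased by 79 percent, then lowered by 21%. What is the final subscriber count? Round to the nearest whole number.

3843

45% increase: 1874 × 1.45 = 2717.3.
Apply the 79% increase: 2717.3 × 1.79 = 4863.967.
21% decrease: 4863.967 × 0.79 = 3842.53393 ≈ 3843.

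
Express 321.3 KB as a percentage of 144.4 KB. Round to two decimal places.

222.51%

321.3 KB ÷ 144.4 KB ≈ 222.51%.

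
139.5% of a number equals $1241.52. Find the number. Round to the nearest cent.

$889.98

$1241.52 ÷ 1.395 ≈ $889.98.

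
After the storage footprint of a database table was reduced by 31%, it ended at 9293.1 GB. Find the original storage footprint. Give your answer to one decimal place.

13468.3 GB

The overall multiplier applied was 0.69.
So the original storage footprint was 9293.1 ÷ 0.69 ≈ 13468.3 GB.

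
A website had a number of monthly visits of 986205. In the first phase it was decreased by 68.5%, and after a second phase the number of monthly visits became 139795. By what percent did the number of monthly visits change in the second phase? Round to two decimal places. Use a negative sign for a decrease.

After the first phase: 986205 × 0.315 = 310654.575.
Second-phase multiplier: 139795 ÷ 310654.575 ≈ 0.450001.
That is a change of -55.00%.

-55.00%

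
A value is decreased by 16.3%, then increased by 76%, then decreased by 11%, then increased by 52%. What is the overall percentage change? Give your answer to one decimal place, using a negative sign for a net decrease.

A 16.3% decrease multiplies by 0.837.
Then a 76% increase: 0.837 × 1.76 = 1.47312.
Then an 11% decrease: 1.47312 × 0.89 = 1.3110768.
Then a 52% increase: 1.3110768 × 1.52 = 1.992836736.
Overall factor 1.992836736, i.e. 99.3%.

99.3%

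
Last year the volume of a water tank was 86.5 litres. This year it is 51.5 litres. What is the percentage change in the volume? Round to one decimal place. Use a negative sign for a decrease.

-40.5%

Change: 51.5 − 86.5 = -35.0.
Relative to the original: -35.0 ÷ 86.5 ≈ -40.5%.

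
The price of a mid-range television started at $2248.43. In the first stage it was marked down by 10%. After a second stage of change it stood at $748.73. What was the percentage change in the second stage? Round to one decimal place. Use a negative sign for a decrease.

After the first stage: $2248.43 × 0.9 = $2023.587.
Second-stage multiplier: $748.73 ÷ $2023.587 ≈ 0.37.
That is a change of -63.0%.

-63.0%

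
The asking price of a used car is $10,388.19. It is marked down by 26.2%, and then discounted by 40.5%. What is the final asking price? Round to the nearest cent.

26.2% decrease: $10,388.19 × 0.738 = $7666.48422.
After the 40.5% decrease: $7666.48422 × 0.595 = $4561.5581109 ≈ $4,561.56.

$4,561.56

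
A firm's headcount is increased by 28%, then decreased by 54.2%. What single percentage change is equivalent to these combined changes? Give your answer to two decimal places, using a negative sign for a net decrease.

A 28% increase multiplies by 1.28.
Then a 54.2% decrease: 1.28 × 0.458 = 0.58624.
Overall factor 0.58624, i.e. -41.38%.

-41.38%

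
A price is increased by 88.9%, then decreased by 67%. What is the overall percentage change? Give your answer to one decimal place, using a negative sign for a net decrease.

An 88.9% increase multiplies by 1.889.
Then a 67% decrease: 1.889 × 0.33 = 0.62337.
Overall factor 0.62337, i.e. -37.7%.

-37.7%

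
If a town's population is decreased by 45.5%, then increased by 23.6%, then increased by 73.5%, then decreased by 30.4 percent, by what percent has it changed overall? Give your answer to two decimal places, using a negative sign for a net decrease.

The combined multiplier is 0.545 × 1.236 × 1.735 × 0.696 = 0.8134365672.
That corresponds to a decrease of 18.66%.

-18.66%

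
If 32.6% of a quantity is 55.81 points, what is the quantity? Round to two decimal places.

55.81 points ÷ 0.326 ≈ 171.20 points.

171.20 points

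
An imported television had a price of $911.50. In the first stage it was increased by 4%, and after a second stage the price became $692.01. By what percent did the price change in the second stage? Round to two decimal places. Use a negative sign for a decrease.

After the first stage: $911.50 × 1.04 = $947.96.
Second-stage multiplier: $692.01 ÷ $947.96 ≈ 0.729999.
That is a change of -27.00%.

-27.00%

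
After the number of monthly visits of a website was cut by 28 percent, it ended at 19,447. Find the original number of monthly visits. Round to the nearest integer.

The overall multiplier applied was 0.72.
So the original number of monthly visits was 19,447 ÷ 0.72 ≈ 27,010.

27,010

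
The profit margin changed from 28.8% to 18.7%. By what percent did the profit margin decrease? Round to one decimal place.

35.1%

The change is 18.7 − 28.8 = -10.1 percentage points.
Relative to the original 28.8%, that is -10.1 ÷ 28.8 ≈ -35.1%.
So the profit margin fell by 35.1%.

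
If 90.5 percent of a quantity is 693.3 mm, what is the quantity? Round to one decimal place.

766.1 mm

693.3 mm ÷ 0.905 ≈ 766.1 mm.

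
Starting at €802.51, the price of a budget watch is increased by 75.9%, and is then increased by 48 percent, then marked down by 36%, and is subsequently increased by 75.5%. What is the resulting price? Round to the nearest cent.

After the 75.9% increase: €802.51 × 1.759 = €1411.61509.
After the 48% increase: €1411.61509 × 1.48 = €2089.1903332.
36% decrease: €2089.1903332 × 0.64 = €1337.081813248.
After the 75.5% increase: €1337.081813248 × 1.755 = €2346.57858225024 ≈ €2346.58.

€2346.58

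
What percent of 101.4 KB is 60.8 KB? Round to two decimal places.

60.8 KB ÷ 101.4 KB ≈ 59.96%.

59.96%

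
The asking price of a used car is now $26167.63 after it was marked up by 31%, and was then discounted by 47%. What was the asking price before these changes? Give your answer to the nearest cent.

Undoing the 47% decrease: $26167.63 ÷ 0.53 ≈ $49372.886792.
Undoing the 31% increase: $49372.886792 ÷ 1.31 ≈ $37689.23.

$37689.23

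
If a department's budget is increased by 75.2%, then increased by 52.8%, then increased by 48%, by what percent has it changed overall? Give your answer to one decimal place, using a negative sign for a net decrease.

296.2%

The combined multiplier is 1.752 × 1.528 × 1.48 = 3.96204288.
That corresponds to an increase of 296.2%.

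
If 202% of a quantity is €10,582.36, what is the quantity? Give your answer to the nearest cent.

€5,238.79

€10,582.36 ÷ 2.02 ≈ €5,238.79.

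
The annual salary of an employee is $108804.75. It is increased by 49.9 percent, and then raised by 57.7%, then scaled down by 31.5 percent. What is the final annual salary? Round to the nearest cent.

Each change multiplies by a factor: 1.499 × 1.577 × 0.685 = 1.619287255.
$108804.75 × 1.619287255 = $176186.14495846125 ≈ $176186.14.

$176186.14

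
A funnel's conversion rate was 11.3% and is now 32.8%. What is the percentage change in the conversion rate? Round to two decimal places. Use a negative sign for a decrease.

190.27%

The change is 32.8 − 11.3 = 21.5 percentage points.
Relative to the original 11.3%, that is 21.5 ÷ 11.3 ≈ 190.27%.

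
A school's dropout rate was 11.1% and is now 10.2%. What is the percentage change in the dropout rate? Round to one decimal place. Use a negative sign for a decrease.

-8.1%

The change is 10.2 − 11.1 = -0.9 percentage points.
Relative to the original 11.1%, that is -0.9 ÷ 11.1 ≈ -8.1%.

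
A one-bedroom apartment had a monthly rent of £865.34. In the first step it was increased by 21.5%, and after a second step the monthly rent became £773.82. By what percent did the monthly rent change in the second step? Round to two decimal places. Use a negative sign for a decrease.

After the first step: £865.34 × 1.215 = £1051.3881.
Second-step multiplier: £773.82 ÷ £1051.3881 ≈ 0.735998.
That is a change of -26.40%.

-26.40%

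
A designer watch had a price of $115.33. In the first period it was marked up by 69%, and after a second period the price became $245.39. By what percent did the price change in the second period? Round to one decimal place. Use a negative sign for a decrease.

After the first period: $115.33 × 1.69 = $194.9077.
Second-period multiplier: $245.39 ÷ $194.9077 ≈ 1.25901.
That is a change of 25.9%.

25.9%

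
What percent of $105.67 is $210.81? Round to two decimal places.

$210.81 ÷ $105.67 ≈ 199.50%.

199.50%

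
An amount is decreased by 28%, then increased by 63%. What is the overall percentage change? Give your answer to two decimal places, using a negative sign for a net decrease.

The combined multiplier is 0.72 × 1.63 = 1.1736.
That corresponds to an increase of 17.36%.

17.36%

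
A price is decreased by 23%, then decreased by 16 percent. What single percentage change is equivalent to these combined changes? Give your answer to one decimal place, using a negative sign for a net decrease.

A 23% decrease multiplies by 0.77.
Then a 16% decrease: 0.77 × 0.84 = 0.6468.
Overall factor 0.6468, i.e. -35.3%.

-35.3%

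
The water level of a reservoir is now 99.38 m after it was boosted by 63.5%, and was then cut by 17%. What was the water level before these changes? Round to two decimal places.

73.23 m

The overall multiplier applied was 1.635 × 0.83 = 1.35705.
So the original water level was 99.38 ÷ 1.35705 ≈ 73.23 m.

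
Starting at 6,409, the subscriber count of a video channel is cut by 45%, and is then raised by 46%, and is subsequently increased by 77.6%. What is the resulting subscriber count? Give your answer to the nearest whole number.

9,140

Each change multiplies by a factor: 0.55 × 1.46 × 1.776 = 1.426128.
6,409 × 1.426128 = 9140.054352 ≈ 9,140.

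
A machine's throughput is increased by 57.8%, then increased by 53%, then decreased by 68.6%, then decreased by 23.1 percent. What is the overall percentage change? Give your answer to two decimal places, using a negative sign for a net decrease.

-41.70%

A 57.8% increase multiplies by 1.578.
Then a 53% increase: 1.578 × 1.53 = 2.41434.
Then a 68.6% decrease: 2.41434 × 0.314 = 0.75810276.
Then a 23.1% decrease: 0.75810276 × 0.769 = 0.58298102244.
Overall factor 0.58298102244, i.e. -41.70%.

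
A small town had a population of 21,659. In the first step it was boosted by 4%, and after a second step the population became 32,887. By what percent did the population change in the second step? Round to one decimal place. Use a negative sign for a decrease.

After the first step: 21,659 × 1.04 = 22525.36.
Second-step multiplier: 32,887 ÷ 22525.36 ≈ 1.46.
That is a change of 46.0%.

46.0%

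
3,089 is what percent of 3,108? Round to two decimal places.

3,089 ÷ 3,108 ≈ 99.39%.

99.39%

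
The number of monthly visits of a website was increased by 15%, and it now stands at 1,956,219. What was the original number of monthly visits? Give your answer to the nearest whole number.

The overall multiplier applied was 1.15.
So the original number of monthly visits was 1,956,219 ÷ 1.15 = 1,701,060.

1,701,060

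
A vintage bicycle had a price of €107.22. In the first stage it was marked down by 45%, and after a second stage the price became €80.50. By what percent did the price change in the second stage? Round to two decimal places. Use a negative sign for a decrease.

After the first stage: €107.22 × 0.55 = €58.971.
Second-stage multiplier: €80.50 ÷ €58.971 ≈ 1.365078.
That is a change of 36.51%.

36.51%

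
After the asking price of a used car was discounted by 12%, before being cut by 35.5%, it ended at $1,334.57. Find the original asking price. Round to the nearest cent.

$2,351.25

The overall multiplier applied was 0.88 × 0.645 = 0.5676.
So the original asking price was $1,334.57 ÷ 0.5676 ≈ $2,351.25.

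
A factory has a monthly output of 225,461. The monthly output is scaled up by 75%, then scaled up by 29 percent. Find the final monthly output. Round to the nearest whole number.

Each change multiplies by a factor: 1.75 × 1.29 = 2.2575.
225,461 × 2.2575 = 508978.2075 ≈ 508,978.

508,978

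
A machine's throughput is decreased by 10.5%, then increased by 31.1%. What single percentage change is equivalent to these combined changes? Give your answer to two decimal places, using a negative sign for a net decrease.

17.33%

The combined multiplier is 0.895 × 1.311 = 1.173345.
That corresponds to an increase of 17.33%.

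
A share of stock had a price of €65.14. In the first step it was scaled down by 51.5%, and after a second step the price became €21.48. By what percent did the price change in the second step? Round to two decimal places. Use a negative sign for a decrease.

-32.01%

After the first step: €65.14 × 0.485 = €31.5929.
Second-step multiplier: €21.48 ÷ €31.5929 ≈ 0.6799.
That is a change of -32.01%.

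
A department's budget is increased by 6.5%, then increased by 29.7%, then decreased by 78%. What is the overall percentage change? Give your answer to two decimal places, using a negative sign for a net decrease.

-69.61%

The combined multiplier is 1.065 × 1.297 × 0.22 = 0.3038871.
That corresponds to a decrease of 69.61%.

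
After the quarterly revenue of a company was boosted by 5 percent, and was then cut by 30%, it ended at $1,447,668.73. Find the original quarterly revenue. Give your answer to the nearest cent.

The overall multiplier applied was 1.05 × 0.7 = 0.735.
So the original quarterly revenue was $1,447,668.73 ÷ 0.735 ≈ $1,969,617.32.

$1,969,617.32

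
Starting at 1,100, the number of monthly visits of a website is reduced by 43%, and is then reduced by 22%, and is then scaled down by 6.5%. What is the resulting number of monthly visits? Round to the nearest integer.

Each change multiplies by a factor: 0.57 × 0.78 × 0.935 = 0.415701.
1,100 × 0.415701 = 457.2711 ≈ 457.

457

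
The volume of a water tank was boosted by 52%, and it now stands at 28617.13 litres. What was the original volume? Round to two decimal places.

The overall multiplier applied was 1.52.
So the original volume was 28617.13 ÷ 1.52 ≈ 18827.06 litres.

18827.06 litres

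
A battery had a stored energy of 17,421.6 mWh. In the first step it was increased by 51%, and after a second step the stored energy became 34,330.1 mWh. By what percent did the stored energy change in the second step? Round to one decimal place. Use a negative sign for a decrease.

30.5%

After the first step: 17,421.6 × 1.51 = 26306.616.
Second-step multiplier: 34,330.1 ÷ 26306.616 ≈ 1.305.
That is a change of 30.5%.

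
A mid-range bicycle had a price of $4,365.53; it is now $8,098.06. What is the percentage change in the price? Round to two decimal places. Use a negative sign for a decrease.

Change: $8,098.06 − $4,365.53 = $3,732.53.
Relative to the original: $3,732.53 ÷ $4,365.53 ≈ 85.50%.

85.50%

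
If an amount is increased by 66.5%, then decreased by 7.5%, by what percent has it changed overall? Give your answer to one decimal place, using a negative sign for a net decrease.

A 66.5% increase multiplies by 1.665.
Then a 7.5% decrease: 1.665 × 0.925 = 1.540125.
Overall factor 1.540125, i.e. 54.0%.

54.0%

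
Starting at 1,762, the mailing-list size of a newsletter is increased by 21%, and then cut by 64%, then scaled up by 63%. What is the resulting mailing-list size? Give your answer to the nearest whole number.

Apply the 21% increase: 1,762 × 1.21 = 2132.02.
Apply the 64% decrease: 2132.02 × 0.36 = 767.5272.
After the 63% increase: 767.5272 × 1.63 = 1251.069336 ≈ 1,251.

1,251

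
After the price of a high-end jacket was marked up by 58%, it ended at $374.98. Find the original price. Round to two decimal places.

The overall multiplier applied was 1.58.
So the original price was $374.98 ÷ 1.58 ≈ $237.33.

$237.33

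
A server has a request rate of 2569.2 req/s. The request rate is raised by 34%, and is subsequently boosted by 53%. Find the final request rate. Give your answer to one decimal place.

34% increase: 2569.2 × 1.34 = 3442.728.
53% increase: 3442.728 × 1.53 = 5267.37384 ≈ 5267.4.

5267.4 req/s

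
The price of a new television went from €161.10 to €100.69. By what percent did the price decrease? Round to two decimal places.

37.50%

Change: €100.69 − €161.10 = -€60.41.
Relative to the original: -€60.41 ÷ €161.10 ≈ -37.50%.
So the price decreased by 37.50%.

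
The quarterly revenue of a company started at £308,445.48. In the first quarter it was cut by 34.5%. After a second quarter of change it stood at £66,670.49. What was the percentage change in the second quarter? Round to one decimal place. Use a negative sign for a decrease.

-67.0%

After the first quarter: £308,445.48 × 0.655 = £202031.7894.
Second-quarter multiplier: £66,670.49 ÷ £202031.7894 ≈ 0.33.
That is a change of -67.0%.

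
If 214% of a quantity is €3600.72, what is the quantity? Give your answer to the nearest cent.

€1682.58

€3600.72 ÷ 2.14 ≈ €1682.58.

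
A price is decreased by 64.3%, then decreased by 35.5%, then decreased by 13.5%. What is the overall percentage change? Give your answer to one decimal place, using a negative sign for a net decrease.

-80.1%

A 64.3% decrease multiplies by 0.357.
Then a 35.5% decrease: 0.357 × 0.645 = 0.230265.
Then a 13.5% decrease: 0.230265 × 0.865 = 0.199179225.
Overall factor 0.199179225, i.e. -80.1%.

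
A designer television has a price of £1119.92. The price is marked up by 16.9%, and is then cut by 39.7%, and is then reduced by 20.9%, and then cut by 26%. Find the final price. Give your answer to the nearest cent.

£462.09

16.9% increase: £1119.92 × 1.169 = £1309.18648.
After the 39.7% decrease: £1309.18648 × 0.603 = £789.43944744.
Apply the 20.9% decrease: £789.43944744 × 0.791 = £624.44660292504.
Apply the 26% decrease: £624.44660292504 × 0.74 = £462.0904861645296 ≈ £462.09.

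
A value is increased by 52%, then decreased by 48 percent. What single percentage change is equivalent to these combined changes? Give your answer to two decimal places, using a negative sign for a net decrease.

A 52% increase multiplies by 1.52.
Then a 48% decrease: 1.52 × 0.52 = 0.7904.
Overall factor 0.7904, i.e. -20.96%.

-20.96%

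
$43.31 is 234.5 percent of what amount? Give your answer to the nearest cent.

$18.47

$43.31 ÷ 2.345 ≈ $18.47.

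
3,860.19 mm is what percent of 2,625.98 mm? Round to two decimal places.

3,860.19 mm ÷ 2,625.98 mm ≈ 147.00%.

147.00%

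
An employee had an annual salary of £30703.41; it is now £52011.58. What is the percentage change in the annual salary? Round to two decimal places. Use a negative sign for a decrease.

69.40%

Change: £52011.58 − £30703.41 = £21308.17.
Relative to the original: £21308.17 ÷ £30703.41 ≈ 69.40%.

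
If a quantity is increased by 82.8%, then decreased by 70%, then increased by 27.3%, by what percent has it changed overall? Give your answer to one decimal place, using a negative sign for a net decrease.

The combined multiplier is 1.828 × 0.3 × 1.273 = 0.6981132.
That corresponds to a decrease of 30.2%.

-30.2%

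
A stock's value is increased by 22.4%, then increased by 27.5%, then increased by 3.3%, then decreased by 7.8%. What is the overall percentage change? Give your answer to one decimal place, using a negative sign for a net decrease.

The combined multiplier is 1.224 × 1.275 × 1.033 × 0.922 = 1.4863560156.
That corresponds to an increase of 48.6%.

48.6%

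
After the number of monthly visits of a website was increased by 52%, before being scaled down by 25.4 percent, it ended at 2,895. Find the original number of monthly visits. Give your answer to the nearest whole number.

2,553

The overall multiplier applied was 1.52 × 0.746 = 1.13392.
So the original number of monthly visits was 2,895 ÷ 1.13392 ≈ 2,553.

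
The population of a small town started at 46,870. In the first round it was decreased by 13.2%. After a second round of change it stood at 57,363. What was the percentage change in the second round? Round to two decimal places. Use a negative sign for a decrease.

After the first round: 46,870 × 0.868 = 40683.16.
Second-round multiplier: 57,363 ÷ 40683.16 ≈ 1.409994.
That is a change of 41.00%.

41.00%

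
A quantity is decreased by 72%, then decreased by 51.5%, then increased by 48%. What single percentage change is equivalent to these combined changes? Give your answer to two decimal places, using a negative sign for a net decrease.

A 72% decrease multiplies by 0.28.
Then a 51.5% decrease: 0.28 × 0.485 = 0.1358.
Then a 48% increase: 0.1358 × 1.48 = 0.200984.
Overall factor 0.200984, i.e. -79.90%.

-79.90%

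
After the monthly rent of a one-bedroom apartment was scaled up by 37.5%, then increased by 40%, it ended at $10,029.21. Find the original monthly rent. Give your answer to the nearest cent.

The overall multiplier applied was 1.375 × 1.4 = 1.925.
So the original monthly rent was $10,029.21 ÷ 1.925 ≈ $5,209.98.

$5,209.98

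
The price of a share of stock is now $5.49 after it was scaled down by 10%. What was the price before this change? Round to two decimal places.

The overall multiplier applied was 0.9.
So the original price was $5.49 ÷ 0.9 = $6.10.

$6.10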